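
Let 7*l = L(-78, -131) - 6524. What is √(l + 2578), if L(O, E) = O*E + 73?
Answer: √152691/7 ≈ 55.822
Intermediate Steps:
L(O, E) = 73 + E*O (L(O, E) = E*O + 73 = 73 + E*O)
l = 3767/7 (l = ((73 - 131*(-78)) - 6524)/7 = ((73 + 10218) - 6524)/7 = (10291 - 6524)/7 = (⅐)*3767 = 3767/7 ≈ 538.14)
√(l + 2578) = √(3767/7 + 2578) = √(21813/7) = √152691/7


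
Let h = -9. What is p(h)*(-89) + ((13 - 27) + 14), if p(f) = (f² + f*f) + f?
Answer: -13617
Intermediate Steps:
p(f) = f + 2*f² (p(f) = (f² + f²) + f = 2*f² + f = f + 2*f²)
p(h)*(-89) + ((13 - 27) + 14) = -9*(1 + 2*(-9))*(-89) + ((13 - 27) + 14) = -9*(1 - 18)*(-89) + (-14 + 14) = -9*(-17)*(-89) + 0 = 153*(-89) + 0 = -13617 + 0 = -13617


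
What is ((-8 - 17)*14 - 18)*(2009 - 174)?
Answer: -675280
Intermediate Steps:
((-8 - 17)*14 - 18)*(2009 - 174) = (-25*14 - 18)*1835 = (-350 - 18)*1835 = -368*1835 = -675280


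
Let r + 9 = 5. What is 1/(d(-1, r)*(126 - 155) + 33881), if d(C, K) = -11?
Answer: 1/34200 ≈ 2.9240e-5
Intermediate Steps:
r = -4 (r = -9 + 5 = -4)
1/(d(-1, r)*(126 - 155) + 33881) = 1/(-11*(126 - 155) + 33881) = 1/(-11*(-29) + 33881) = 1/(319 + 33881) = 1/34200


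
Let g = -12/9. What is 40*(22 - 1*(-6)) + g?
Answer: 3356/3 ≈ 1118.7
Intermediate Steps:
g = -4/3 (g = -12*⅑ = -4/3 ≈ -1.3333)
40*(22 - 1*(-6)) + g = 40*(22 - 1*(-6)) - 4/3 = 40*(22 + 6) - 4/3 = 40*28 - 4/3 = 1120 - 4/3 = 3356/3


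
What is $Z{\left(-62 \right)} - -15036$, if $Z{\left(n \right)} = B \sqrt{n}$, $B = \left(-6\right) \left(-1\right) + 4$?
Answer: $15036 + 10 i \sqrt{62} \approx 15036.0 + 78.74 i$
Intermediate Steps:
$B = 10$ ($B = 6 + 4 = 10$)
$Z{\left(n \right)} = 10 \sqrt{n}$
$Z{\left(-62 \right)} - -15036 = 10 \sqrt{-62} - -15036 = 10 i \sqrt{62} + 15036 = 15036 + 10 i \sqrt{62}$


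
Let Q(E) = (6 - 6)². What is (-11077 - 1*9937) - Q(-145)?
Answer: -21014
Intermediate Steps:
Q(E) = 0 (Q(E) = 0² = 0)
(-11077 - 1*9937) - Q(-145) = (-11077 - 1*9937) - 1*0 = (-11077 - 9937) + 0 = -21014 + 0 = -21014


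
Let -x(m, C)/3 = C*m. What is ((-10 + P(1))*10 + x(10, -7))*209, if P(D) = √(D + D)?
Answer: 22990 + 2090*√2 ≈ 25946.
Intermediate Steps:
P(D) = √2*√D (P(D) = √(2*D) = √2*√D)
x(m, C) = -3*C*m
((-10 + P(1))*10 + x(10, -7))*209 = ((-10 + √2*√1)*10 - 3*(-7)*10)*209 = ((-10 + √2*1)*10 + 210)*209 = ((-10 + √2)*10 + 210)*209 = ((-100 + 10*√2) + 210)*209 = (110 + 10*√2)*209 = 22990 + 2090*√2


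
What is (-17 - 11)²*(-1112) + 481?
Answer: -871327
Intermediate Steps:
(-17 - 11)²*(-1112) + 481 = (-28)²*(-1112) + 481 = 784*(-1112) + 481 = -871808 + 481 = -871327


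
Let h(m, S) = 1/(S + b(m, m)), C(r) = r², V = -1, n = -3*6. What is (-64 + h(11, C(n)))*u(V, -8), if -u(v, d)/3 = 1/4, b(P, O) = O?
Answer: 64317/1340 ≈ 47.998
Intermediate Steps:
n = -18
u(v, d) = -¾ (u(v, d) = -3/4 = -3*¼ = -¾)
h(m, S) = 1/(S + m)
(-64 + h(11, C(n)))*u(V, -8) = (-64 + 1/((-18)² + 11))*(-¾) = (-64 + 1/(324 + 11))*(-¾) = (-64 + 1/335)*(-¾) = -21439/335*(-¾) = 64317/1340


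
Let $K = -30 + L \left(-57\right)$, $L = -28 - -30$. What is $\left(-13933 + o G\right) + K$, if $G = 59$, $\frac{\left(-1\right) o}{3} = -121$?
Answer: $7340$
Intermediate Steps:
$o = 363$ ($o = \left(-3\right) \left(-121\right) = 363$)
$L = 2$ ($L = -28 + 30 = 2$)
$K = -144$ ($K = -30 + 2 \left(-57\right) = -30 - 114 = -144$)
$\left(-13933 + o G\right) + K = \left(-13933 + 363 \cdot 59\right) - 144 = \left(-13933 + 21417\right) - 144 = 7484 - 144 = 7340$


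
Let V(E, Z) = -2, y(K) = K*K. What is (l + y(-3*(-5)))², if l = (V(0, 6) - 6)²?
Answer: 83521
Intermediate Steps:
y(K) = K²
l = 64 (l = (-2 - 6)² = (-8)² = 64)
(l + y(-3*(-5)))² = (64 + (-3*(-5))²)² = (64 + 15²)² = (64 + 225)² = 289² = 83521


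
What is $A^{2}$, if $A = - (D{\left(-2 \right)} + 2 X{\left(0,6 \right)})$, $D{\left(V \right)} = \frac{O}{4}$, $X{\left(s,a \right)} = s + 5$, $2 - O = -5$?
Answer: $\frac{2209}{16} \approx 138.06$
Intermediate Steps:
$O = 7$ ($O = 2 - -5 = 2 + 5 = 7$)
$X{\left(s,a \right)} = 5 + s$
$D{\left(V \right)} = \frac{7}{4}$
$A = - \frac{47}{4}$ ($A = - (\frac{7}{4} + 2 \left(5 + 0\right)) = - (\frac{7}{4} + 2 \cdot 5) = - (\frac{7}{4} + 10) = \left(-1\right) \frac{47}{4} = - \frac{47}{4} \approx -11.75$)
$A^{2} = \left(- \frac{47}{4}\right)^{2} = \frac{2209}{16}$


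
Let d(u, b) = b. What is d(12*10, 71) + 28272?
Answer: 28343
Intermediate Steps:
d(12*10, 71) + 28272 = 71 + 28272 = 28343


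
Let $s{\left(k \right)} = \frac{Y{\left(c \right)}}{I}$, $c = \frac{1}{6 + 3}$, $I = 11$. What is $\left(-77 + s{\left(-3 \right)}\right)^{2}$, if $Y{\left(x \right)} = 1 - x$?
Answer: $\frac{57988225}{9801} \approx 5916.6$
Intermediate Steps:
$c = \frac{1}{9} \approx 0.11111$
$s{\left(k \right)} = \frac{8}{99}$ ($s{\left(k \right)} = \frac{1 - \frac{1}{9}}{11} = \left(1 - \frac{1}{9}\right) \frac{1}{11} = \frac{8}{9} \cdot \frac{1}{11} = \frac{8}{99}$)
$\left(-77 + s{\left(-3 \right)}\right)^{2} = \left(-77 + \frac{8}{99}\right)^{2} = \left(- \frac{7615}{99}\right)^{2} = \frac{57988225}{9801}$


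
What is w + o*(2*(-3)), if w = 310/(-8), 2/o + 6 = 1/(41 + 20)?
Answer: -53647/1460 ≈ -36.745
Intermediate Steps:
o = -122/365 (o = 2/(-6 + 1/(41 + 20)) = 2/(-6 + 1/61) = 2/(-365/61) = 2*(-61/365) = -122/365 ≈ -0.33425)
w = -155/4 (w = 310*(-⅛) = -155/4 ≈ -38.750)
w + o*(2*(-3)) = -155/4 - 244*(-3)/365 = -155/4 - 122/365*(-6) = -155/4 + 732/365 = -53647/1460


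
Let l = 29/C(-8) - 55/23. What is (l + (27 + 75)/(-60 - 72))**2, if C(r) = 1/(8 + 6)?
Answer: 41548707225/256036 ≈ 1.6228e+5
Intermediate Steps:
C(r) = 1/14
l = 9283/23 (l = 29/(1/14) - 55/23 = 29*14 - 55*1/23 = 406 - 55/23 = 9283/23 ≈ 403.61)
(l + (27 + 75)/(-60 - 72))**2 = (9283/23 + (27 + 75)/(-60 - 72))**2 = (9283/23 + 102/(-132))**2 = (9283/23 + 102*(-1/132))**2 = (9283/23 - 17/22)**2 = (203835/506)**2 = 41548707225/256036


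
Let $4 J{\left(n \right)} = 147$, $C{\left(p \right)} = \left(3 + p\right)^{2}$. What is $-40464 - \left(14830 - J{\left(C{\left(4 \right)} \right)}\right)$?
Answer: $- \frac{221029}{4} \approx -55257.0$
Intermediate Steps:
$J{\left(n \right)} = \frac{147}{4}$ ($J{\left(n \right)} = \frac{1}{4} \cdot 147 = \frac{147}{4}$)
$-40464 - \left(14830 - J{\left(C{\left(4 \right)} \right)}\right) = -40464 - \left(14830 - \frac{147}{4}\right) = -40464 - \frac{59173}{4} = - \frac{221029}{4}$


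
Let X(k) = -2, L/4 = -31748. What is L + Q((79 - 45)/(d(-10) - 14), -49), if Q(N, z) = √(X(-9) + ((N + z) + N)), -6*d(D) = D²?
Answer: -126992 + 6*I*√782/23 ≈ -1.2699e+5 + 7.295*I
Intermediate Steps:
L = -126992 (L = 4*(-31748) = -126992)
d(D) = -D²/6
Q(N, z) = √(-2 + z + 2*N) (Q(N, z) = √(-2 + ((N + z) + N)) = √(-2 + (z + 2*N)) = √(-2 + z + 2*N))
L + Q((79 - 45)/(d(-10) - 14), -49) = -126992 + √(-2 - 49 + 2*((79 - 45)/(-⅙*(-10)² - 14))) = -126992 + √(-2 - 49 + 2*(34/(-⅙*100 - 14))) = -126992 + √(-2 - 49 + 2*(34/(-50/3 - 14))) = -126992 + √(-2 - 49 + 2*(34/(-92/3))) = -126992 + √(-2 - 49 + 2*(34*(-3/92))) = -126992 + √(-2 - 49 + 2*(-51/46)) = -126992 + √(-2 - 49 - 51/23) = -126992 + √(-1224/23) = -126992 + 6*I*√782/23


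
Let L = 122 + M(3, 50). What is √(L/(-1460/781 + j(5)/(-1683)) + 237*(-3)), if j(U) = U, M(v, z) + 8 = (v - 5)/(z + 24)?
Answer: 3*I*√5877241246362230/8278195 ≈ 27.783*I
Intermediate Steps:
M(v, z) = -8 + (-5 + v)/(24 + z) (M(v, z) = -8 + (v - 5)/(z + 24) = -8 + (-5 + v)/(24 + z))
L = 4217/37 (L = 122 + (-197 + 3 - 8*50)/(24 + 50) = 122 + (-197 + 3 - 400)/74 = 122 + (1/74)*(-594) = 122 - 297/37 = 4217/37 ≈ 113.97)
√(L/(-1460/781 + j(5)/(-1683)) + 237*(-3)) = √(4217/(37*(-1460/781 + 5/(-1683))) + 237*(-3)) = √(4217/(37*(-1460*1/781 + 5*(-1/1683))) - 711) = √(4217/(37*(-1460/781 - 5/1683)) - 711) = √(4217/(37*(-223735/119493)) - 711) = √((4217/37)*(-119493/223735) - 711) = √(-503901981/8278195 - 711) = √(-6389698626/8278195) = 3*I*√5877241246362230/8278195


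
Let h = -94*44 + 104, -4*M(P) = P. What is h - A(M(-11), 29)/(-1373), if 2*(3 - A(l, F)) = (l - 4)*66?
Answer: -22143567/5492 ≈ -4032.0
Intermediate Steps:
M(P) = -P/4
A(l, F) = 135 - 33*l (A(l, F) = 3 - (l - 4)*66/2 = 3 - (-4 + l)*66/2 = 3 - (-264 + 66*l)/2 = 3 + (132 - 33*l) = 135 - 33*l)
h = -4032 (h = -4136 + 104 = -4032)
h - A(M(-11), 29)/(-1373) = -4032 - (135 - (-33)*(-11)/4)/(-1373) = -4032 - (135 - 33*11/4)*(-1)/1373 = -4032 - (135 - 363/4)*(-1)/1373 = -4032 - 177*(-1)/(4*1373) = -4032 - 1*(-177/5492) = -4032 + 177/5492 = -22143567/5492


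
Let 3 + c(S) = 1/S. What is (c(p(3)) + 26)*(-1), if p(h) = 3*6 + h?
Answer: -484/21 ≈ -23.048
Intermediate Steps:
p(h) = 18 + h
c(S) = -3 + 1/S
(c(p(3)) + 26)*(-1) = ((-3 + 1/(18 + 3)) + 26)*(-1) = ((-3 + 1/21) + 26)*(-1) = (-62/21 + 26)*(-1) = (484/21)*(-1) = -484/21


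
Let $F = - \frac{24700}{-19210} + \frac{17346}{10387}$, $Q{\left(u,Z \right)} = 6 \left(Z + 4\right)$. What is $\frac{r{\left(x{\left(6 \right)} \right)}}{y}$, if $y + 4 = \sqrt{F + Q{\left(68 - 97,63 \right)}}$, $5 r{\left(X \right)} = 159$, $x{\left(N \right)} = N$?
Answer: $\frac{124415486}{380441195} + \frac{53 \sqrt{557885060464030}}{760882390} \approx 1.9723$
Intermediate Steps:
$Q{\left(u,Z \right)} = 24 + 6 Z$ ($Q{\left(u,Z \right)} = 6 \left(4 + Z\right) = 24 + 6 Z$)
$r{\left(X \right)} = \frac{159}{5}$ ($r{\left(X \right)} = \frac{1}{5} \cdot 159 = \frac{159}{5}$)
$F = \frac{3469268}{1173731}$ ($F = \left(-24700\right) \left(- \frac{1}{19210}\right) + 17346 \cdot \frac{1}{10387} = \frac{2470}{1921} + \frac{17346}{10387} = \frac{3469268}{1173731} \approx 2.9558$)
$y = -4 + \frac{\sqrt{557885060464030}}{1173731}$ ($y = -4 + \sqrt{\frac{3469268}{1173731} + \left(24 + 6 \cdot 63\right)} = -4 + \sqrt{\frac{3469268}{1173731} + \left(24 + 378\right)} = -4 + \sqrt{\frac{3469268}{1173731} + 402} = -4 + \sqrt{\frac{475309130}{1173731}} = -4 + \frac{\sqrt{557885060464030}}{1173731} \approx 16.124$)
$\frac{r{\left(x{\left(6 \right)} \right)}}{y} = \frac{159}{5 \left(-4 + \frac{\sqrt{557885060464030}}{1173731}\right)}$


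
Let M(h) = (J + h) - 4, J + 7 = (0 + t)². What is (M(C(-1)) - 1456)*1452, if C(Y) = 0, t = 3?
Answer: -2117016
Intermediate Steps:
J = 2 (J = -7 + (0 + 3)² = -7 + 3² = -7 + 9 = 2)
M(h) = -2 + h (M(h) = (2 + h) - 4 = -2 + h)
(M(C(-1)) - 1456)*1452 = ((-2 + 0) - 1456)*1452 = (-2 - 1456)*1452 = -1458*1452 = -2117016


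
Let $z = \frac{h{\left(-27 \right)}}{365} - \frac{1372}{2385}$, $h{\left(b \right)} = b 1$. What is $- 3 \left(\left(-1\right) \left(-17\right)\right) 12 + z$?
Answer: $- \frac{21333059}{34821} \approx -612.65$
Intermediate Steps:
$h{\left(b \right)} = b$
$z = - \frac{22607}{34821}$ ($z = - \frac{27}{365} - \frac{1372}{2385} = - \frac{22607}{34821} \approx -0.64923$)
$- 3 \left(\left(-1\right) \left(-17\right)\right) 12 + z = - 3 \left(\left(-1\right) \left(-17\right)\right) 12 - \frac{22607}{34821} = \left(-3\right) 17 \cdot 12 - \frac{22607}{34821} = \left(-51\right) 12 - \frac{22607}{34821} = -612 - \frac{22607}{34821} = - \frac{21333059}{34821}$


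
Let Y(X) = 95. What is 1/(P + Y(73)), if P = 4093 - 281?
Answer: 1/3907 ≈ 0.00025595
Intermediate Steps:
P = 3812
1/(P + Y(73)) = 1/(3812 + 95) = 1/3907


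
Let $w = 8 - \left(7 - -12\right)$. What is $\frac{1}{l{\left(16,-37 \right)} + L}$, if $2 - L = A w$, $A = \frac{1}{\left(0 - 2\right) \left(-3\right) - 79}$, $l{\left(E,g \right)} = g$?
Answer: $- \frac{73}{2566} \approx -0.028449$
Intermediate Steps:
$A = - \frac{1}{73}$ ($A = \frac{1}{\left(-2\right) \left(-3\right) - 79} = \frac{1}{6 - 79} = \frac{1}{-73} = - \frac{1}{73} \approx -0.013699$)
$w = -11$ ($w = 8 - \left(7 + 12\right) = 8 - 19 = -11$)
$L = \frac{135}{73}$ ($L = 2 - \left(- \frac{1}{73}\right) \left(-11\right) = 2 - \frac{11}{73} = \frac{135}{73} \approx 1.8493$)
$\frac{1}{l{\left(16,-37 \right)} + L} = \frac{1}{-37 + \frac{135}{73}} = \frac{1}{- \frac{2566}{73}} = - \frac{73}{2566}$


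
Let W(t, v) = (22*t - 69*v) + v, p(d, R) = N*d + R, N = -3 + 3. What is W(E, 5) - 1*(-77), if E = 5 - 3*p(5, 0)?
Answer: -153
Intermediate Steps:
N = 0
p(d, R) = R (p(d, R) = 0*d + R = 0 + R = R)
E = 5 (E = 5 - 3*0 = 5 + 0 = 5)
W(t, v) = -68*v + 22*t (W(t, v) = (-69*v + 22*t) + v = -68*v + 22*t)
W(E, 5) - 1*(-77) = (-68*5 + 22*5) - 1*(-77) = (-340 + 110) + 77 = -230 + 77 = -153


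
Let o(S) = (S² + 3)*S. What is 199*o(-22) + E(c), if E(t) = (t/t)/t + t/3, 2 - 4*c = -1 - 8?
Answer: -281435183/132 ≈ -2.1321e+6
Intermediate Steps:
o(S) = S*(3 + S²) (o(S) = (3 + S²)*S = S*(3 + S²))
c = 11/4 (c = ½ - (-1 - 8)/4 = ½ - ¼*(-9) = ½ + 9/4 = 11/4 ≈ 2.7500)
E(t) = 1/t + t/3 (E(t) = 1/t + t*(⅓) = 1/t + t/3)
199*o(-22) + E(c) = 199*(-22*(3 + (-22)²)) + (1/(11/4) + (⅓)*(11/4)) = 199*(-22*(3 + 484)) + (4/11 + 11/12) = 199*(-22*487) + 169/132 = 199*(-10714) + 169/132 = -2132086 + 169/132 = -281435183/132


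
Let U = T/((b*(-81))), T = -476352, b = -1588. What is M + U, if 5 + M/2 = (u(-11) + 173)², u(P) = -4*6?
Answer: 158599384/3573 ≈ 44388.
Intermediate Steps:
u(P) = -24
M = 44392 (M = -10 + 2*(-24 + 173)² = -10 + 2*149² = -10 + 2*22201 = -10 + 44402 = 44392)
U = -13232/3573 (U = -476352/((-1588*(-81))) = -476352/128628 = -476352*1/128628 = -13232/3573 ≈ -3.7033)
M + U = 44392 - 13232/3573 = 158599384/3573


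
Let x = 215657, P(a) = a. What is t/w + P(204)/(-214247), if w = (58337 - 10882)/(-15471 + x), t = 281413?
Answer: 12069592484247226/10167091385 ≈ 1.1871e+6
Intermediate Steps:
w = 47455/200186 (w = (58337 - 10882)/(-15471 + 215657) = 47455/200186 ≈ 0.23705)
t/w + P(204)/(-214247) = 281413/(47455/200186) + 204/(-214247) = 281413*(200186/47455) + 204*(-1/214247) = 56334942818/47455 - 204/214247 = 12069592484247226/10167091385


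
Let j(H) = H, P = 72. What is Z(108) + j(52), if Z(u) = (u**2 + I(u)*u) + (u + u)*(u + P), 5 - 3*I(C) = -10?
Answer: 51136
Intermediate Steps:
I(C) = 5 (I(C) = 5/3 - 1/3*(-10) = 5/3 + 10/3 = 5)
Z(u) = u**2 + 5*u + 2*u*(72 + u) (Z(u) = (u**2 + 5*u) + (u + u)*(u + 72) = (u**2 + 5*u) + (2*u)*(72 + u) = (u**2 + 5*u) + 2*u*(72 + u) = u**2 + 5*u + 2*u*(72 + u))
Z(108) + j(52) = 108*(149 + 3*108) + 52 = 108*(149 + 324) + 52 = 108*473 + 52 = 51084 + 52 = 51136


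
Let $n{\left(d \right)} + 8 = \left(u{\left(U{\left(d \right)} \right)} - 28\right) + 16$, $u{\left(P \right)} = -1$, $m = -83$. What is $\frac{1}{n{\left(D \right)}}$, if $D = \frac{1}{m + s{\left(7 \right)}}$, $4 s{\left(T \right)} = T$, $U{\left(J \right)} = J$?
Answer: $- \frac{1}{21} \approx -0.047619$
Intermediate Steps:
$s{\left(T \right)} = \frac{T}{4}$
$D = - \frac{4}{325}$ ($D = \frac{1}{-83 + \frac{1}{4} \cdot 7} = \frac{1}{-83 + \frac{7}{4}} = \frac{1}{- \frac{325}{4}} = - \frac{4}{325} \approx -0.012308$)
$n{\left(d \right)} = -21$ ($n{\left(d \right)} = -8 + \left(\left(-1 - 28\right) + 16\right) = -8 + \left(-29 + 16\right) = -8 - 13 = -21$)
$\frac{1}{n{\left(D \right)}} = \frac{1}{-21} = - \frac{1}{21}$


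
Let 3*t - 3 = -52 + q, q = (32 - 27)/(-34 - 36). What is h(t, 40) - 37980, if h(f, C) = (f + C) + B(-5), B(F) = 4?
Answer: -531333/14 ≈ -37952.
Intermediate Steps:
q = -1/14 (q = 5/(-70) = 5*(-1/70) = -1/14 ≈ -0.071429)
t = -229/14 (t = 1 + (-52 - 1/14)/3 = 1 + (1/3)*(-729/14) = 1 - 243/14 = -229/14 ≈ -16.357)
h(f, C) = 4 + C + f (h(f, C) = (f + C) + 4 = (C + f) + 4 = 4 + C + f)
h(t, 40) - 37980 = (4 + 40 - 229/14) - 37980 = 387/14 - 37980 = -531333/14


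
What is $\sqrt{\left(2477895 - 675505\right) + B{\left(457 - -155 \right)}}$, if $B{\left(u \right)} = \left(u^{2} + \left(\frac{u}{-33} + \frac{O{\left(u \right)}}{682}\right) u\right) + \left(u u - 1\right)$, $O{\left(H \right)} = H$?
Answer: $\frac{\sqrt{295432388581}}{341} \approx 1593.9$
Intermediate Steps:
$B{\left(u \right)} = -1 + \frac{4033 u^{2}}{2046}$ ($B{\left(u \right)} = \left(u^{2} + \left(\frac{u}{-33} + \frac{u}{682}\right) u\right) + \left(u u - 1\right) = \left(u^{2} + \left(u \left(- \frac{1}{33}\right) + u \frac{1}{682}\right) u\right) + \left(u^{2} - 1\right) = \left(u^{2} + \left(- \frac{u}{33} + \frac{u}{682}\right) u\right) + \left(-1 + u^{2}\right) = \left(u^{2} + - \frac{59 u}{2046} u\right) + \left(-1 + u^{2}\right) = \left(u^{2} - \frac{59 u^{2}}{2046}\right) + \left(-1 + u^{2}\right) = \frac{1987 u^{2}}{2046} + \left(-1 + u^{2}\right) = -1 + \frac{4033 u^{2}}{2046}$)
$\sqrt{\left(2477895 - 675505\right) + B{\left(457 - -155 \right)}} = \sqrt{\left(2477895 - 675505\right) - \left(1 - \frac{4033 \left(457 - -155\right)^{2}}{2046}\right)} = \sqrt{\left(2477895 - 675505\right) - \left(1 - \frac{4033 \left(457 + 155\right)^{2}}{2046}\right)} = \sqrt{1802390 - \left(1 - \frac{4033 \cdot 612^{2}}{2046}\right)} = \sqrt{1802390 + \left(-1 + \frac{4033}{2046} \cdot 374544\right)} = \sqrt{1802390 + \left(-1 + \frac{251755992}{341}\right)} = \sqrt{1802390 + \frac{251755651}{341}} = \sqrt{\frac{866370641}{341}} = \frac{\sqrt{295432388581}}{341}$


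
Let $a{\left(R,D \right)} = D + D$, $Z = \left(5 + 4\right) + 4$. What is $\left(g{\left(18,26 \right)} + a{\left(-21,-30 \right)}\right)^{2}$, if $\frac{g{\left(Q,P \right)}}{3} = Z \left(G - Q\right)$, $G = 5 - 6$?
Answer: $641601$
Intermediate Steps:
$G = -1$ ($G = 5 - 6 = -1$)
$Z = 13$ ($Z = 9 + 4 = 13$)
$a{\left(R,D \right)} = 2 D$
$g{\left(Q,P \right)} = -39 - 39 Q$ ($g{\left(Q,P \right)} = 3 \cdot 13 \left(-1 - Q\right) = 3 \left(-13 - 13 Q\right) = -39 - 39 Q$)
$\left(g{\left(18,26 \right)} + a{\left(-21,-30 \right)}\right)^{2} = \left(\left(-39 - 702\right) + 2 \left(-30\right)\right)^{2} = \left(\left(-39 - 702\right) - 60\right)^{2} = \left(-741 - 60\right)^{2} = \left(-801\right)^{2} = 641601$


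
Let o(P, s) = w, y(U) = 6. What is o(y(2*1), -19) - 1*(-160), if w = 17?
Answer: 177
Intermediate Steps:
o(P, s) = 17
o(y(2*1), -19) - 1*(-160) = 17 - 1*(-160) = 17 + 160 = 177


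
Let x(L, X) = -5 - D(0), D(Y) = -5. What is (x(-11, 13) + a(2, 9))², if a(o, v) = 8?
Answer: 64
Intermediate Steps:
x(L, X) = 0 (x(L, X) = -5 - 1*(-5) = -5 + 5 = 0)
(x(-11, 13) + a(2, 9))² = (0 + 8)² = 8² = 64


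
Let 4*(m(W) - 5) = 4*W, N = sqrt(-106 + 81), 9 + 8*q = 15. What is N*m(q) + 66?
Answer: 66 + 115*I/4 ≈ 66.0 + 28.75*I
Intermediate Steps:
q = 3/4 (q = -9/8 + (1/8)*15 = -9/8 + 15/8 = 3/4 ≈ 0.75000)
N = 5*I (N = sqrt(-25) = 5*I ≈ 5.0*I)
m(W) = 5 + W (m(W) = 5 + (4*W)/4 = 5 + W)
N*m(q) + 66 = (5*I)*(5 + 3/4) + 66 = (5*I)*(23/4) + 66 = 115*I/4 + 66 = 66 + 115*I/4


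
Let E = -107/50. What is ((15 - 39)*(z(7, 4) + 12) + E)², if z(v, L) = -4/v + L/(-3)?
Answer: 7318631401/122500 ≈ 59744.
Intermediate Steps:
E = -107/50 (E = -107*1/50 = -107/50 ≈ -2.1400)
z(v, L) = -4/v - L/3 (z(v, L) = -4/v + L*(-⅓) = -4/v - L/3)
((15 - 39)*(z(7, 4) + 12) + E)² = ((15 - 39)*((-4/7 - ⅓*4) + 12) - 107/50)² = (-24*((-4*⅐ - 4/3) + 12) - 107/50)² = (-24*((-4/7 - 4/3) + 12) - 107/50)² = (-24*(-40/21 + 12) - 107/50)² = (-24*212/21 - 107/50)² = (-1696/7 - 107/50)² = (-85549/350)² = 7318631401/122500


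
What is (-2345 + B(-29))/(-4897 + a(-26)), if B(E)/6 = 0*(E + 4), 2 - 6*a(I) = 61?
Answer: 14070/29441 ≈ 0.47790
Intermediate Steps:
a(I) = -59/6 (a(I) = ⅓ - ⅙*61 = ⅓ - 61/6 = -59/6)
B(E) = 0 (B(E) = 6*(0*(E + 4)) = 6*(0*(4 + E)) = 6*0 = 0)
(-2345 + B(-29))/(-4897 + a(-26)) = (-2345 + 0)/(-4897 - 59/6) = -2345/(-29441/6) = -2345*(-6/29441) = 14070/29441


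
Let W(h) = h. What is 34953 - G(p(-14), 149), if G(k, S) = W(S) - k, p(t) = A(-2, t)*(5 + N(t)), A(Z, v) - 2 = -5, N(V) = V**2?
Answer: 34201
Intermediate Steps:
A(Z, v) = -3 (A(Z, v) = 2 - 5 = -3)
p(t) = -15 - 3*t**2 (p(t) = -3*(5 + t**2) = -15 - 3*t**2)
G(k, S) = S - k
34953 - G(p(-14), 149) = 34953 - (149 - (-15 - 3*(-14)**2)) = 34953 - (149 - (-15 - 3*196)) = 34953 - (149 - (-15 - 588)) = 34953 - (149 - 1*(-603)) = 34953 - (149 + 603) = 34953 - 1*752 = 34953 - 752 = 34201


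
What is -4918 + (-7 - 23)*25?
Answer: -5668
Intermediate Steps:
-4918 + (-7 - 23)*25 = -4918 - 30*25 = -4918 - 750 = -5668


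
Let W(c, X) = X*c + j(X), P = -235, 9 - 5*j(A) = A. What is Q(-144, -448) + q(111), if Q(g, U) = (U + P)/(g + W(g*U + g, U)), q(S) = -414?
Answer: -59692413947/144184583 ≈ -414.00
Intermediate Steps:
j(A) = 9/5 - A/5
W(c, X) = 9/5 - X/5 + X*c (W(c, X) = X*c + (9/5 - X/5) = 9/5 - X/5 + X*c)
Q(g, U) = (-235 + U)/(9/5 + g - U/5 + U*(g + U*g)) (Q(g, U) = (U - 235)/(g + (9/5 - U/5 + U*(g*U + g))) = (-235 + U)/(g + (9/5 - U/5 + U*(U*g + g))) = (-235 + U)/(g + (9/5 - U/5 + U*(g + U*g))) = (-235 + U)/(9/5 + g - U/5 + U*(g + U*g)))
Q(-144, -448) + q(111) = 5*(-235 - 448)/(9 - 1*(-448) + 5*(-144) + 5*(-448)*(-144)*(1 - 448)) - 414 = 5*(-683)/(9 + 448 - 720 + 5*(-448)*(-144)*(-447)) - 414 = 5*(-683)/(9 + 448 - 720 - 144184320) - 414 = 5*(-683)/(-144184583) - 414 = 5*(-1/144184583)*(-683) - 414 = 3415/144184583 - 414 = -59692413947/144184583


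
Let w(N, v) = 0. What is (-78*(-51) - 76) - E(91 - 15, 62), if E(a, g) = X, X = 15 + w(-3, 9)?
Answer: 3887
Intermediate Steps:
X = 15 (X = 15 + 0 = 15)
E(a, g) = 15
(-78*(-51) - 76) - E(91 - 15, 62) = (-78*(-51) - 76) - 1*15 = (3978 - 76) - 15 = 3902 - 15 = 3887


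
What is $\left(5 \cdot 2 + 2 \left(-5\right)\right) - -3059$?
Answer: $3059$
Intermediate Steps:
$\left(5 \cdot 2 + 2 \left(-5\right)\right) - -3059 = \left(10 - 10\right) + 3059 = 0 + 3059 = 3059$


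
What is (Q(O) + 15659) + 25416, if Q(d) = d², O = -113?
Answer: 53844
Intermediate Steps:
(Q(O) + 15659) + 25416 = ((-113)² + 15659) + 25416 = (12769 + 15659) + 25416 = 28428 + 25416 = 53844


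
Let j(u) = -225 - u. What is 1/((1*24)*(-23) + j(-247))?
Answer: -1/530 ≈ -0.0018868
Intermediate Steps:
1/((1*24)*(-23) + j(-247)) = 1/((1*24)*(-23) + (-225 - 1*(-247))) = 1/(24*(-23) + (-225 + 247)) = 1/(-552 + 22) = 1/(-530) = -1/530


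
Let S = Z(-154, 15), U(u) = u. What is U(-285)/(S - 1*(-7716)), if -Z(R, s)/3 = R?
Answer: -95/2726 ≈ -0.034850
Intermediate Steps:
Z(R, s) = -3*R
S = 462 (S = -3*(-154) = 462)
U(-285)/(S - 1*(-7716)) = -285/(462 - 1*(-7716)) = -285/(462 + 7716) = -285/8178 = -285*1/8178 = -95/2726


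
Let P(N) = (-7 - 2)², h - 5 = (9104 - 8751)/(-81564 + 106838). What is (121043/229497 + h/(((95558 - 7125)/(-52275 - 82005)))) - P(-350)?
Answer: -22591345244125034/256469282336037 ≈ -88.086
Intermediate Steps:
h = 126723/25274 (h = 5 + (9104 - 8751)/(-81564 + 106838) = 5 + 353/25274 = 126723/25274 ≈ 5.0140)
P(N) = 81 (P(N) = (-9)² = 81)
(121043/229497 + h/(((95558 - 7125)/(-52275 - 82005)))) - P(-350) = (121043/229497 + 126723/(25274*(((95558 - 7125)/(-52275 - 82005))))) - 1*81 = (121043*(1/229497) + 126723/(25274*((88433/(-134280))))) - 81 = (121043/229497 + 126723/(25274*((88433*(-1/134280))))) - 81 = (121043/229497 + 126723/(25274*(-88433/134280))) - 81 = (121043/229497 + (126723/25274)*(-134280/88433)) - 81 = (121043/229497 - 8508182220/1117527821) - 81 = -1817333374906037/256469282336037 - 81 = -22591345244125034/256469282336037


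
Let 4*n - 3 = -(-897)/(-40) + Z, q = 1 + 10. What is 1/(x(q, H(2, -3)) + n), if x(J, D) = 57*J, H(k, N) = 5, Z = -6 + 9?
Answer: 160/99663 ≈ 0.0016054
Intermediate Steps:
q = 11
Z = 3
n = -657/160 (n = ¾ + (-(-897)/(-40) + 3)/4 = ¾ + (-(-897)*(-1)/40 + 3)/4 = ¾ + (-23*39/40 + 3)/4 = ¾ + (-897/40 + 3)/4 = ¾ + (¼)*(-777/40) = ¾ - 777/160 = -657/160 ≈ -4.1062)
1/(x(q, H(2, -3)) + n) = 1/(57*11 - 657/160) = 1/(627 - 657/160) = 1/(99663/160) = 160/99663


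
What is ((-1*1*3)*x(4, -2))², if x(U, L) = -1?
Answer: 9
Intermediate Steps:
((-1*1*3)*x(4, -2))² = ((-1*1*3)*(-1))² = (-1*3*(-1))² = (-3*(-1))² = 3² = 9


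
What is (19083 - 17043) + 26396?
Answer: 28436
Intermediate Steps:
(19083 - 17043) + 26396 = 2040 + 26396 = 28436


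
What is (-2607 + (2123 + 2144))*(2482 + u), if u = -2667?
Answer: -307100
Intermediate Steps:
(-2607 + (2123 + 2144))*(2482 + u) = (-2607 + (2123 + 2144))*(2482 - 2667) = (-2607 + 4267)*(-185) = 1660*(-185) = -307100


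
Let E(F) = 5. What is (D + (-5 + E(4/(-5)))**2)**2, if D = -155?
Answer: 24025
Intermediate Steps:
(D + (-5 + E(4/(-5)))**2)**2 = (-155 + (-5 + 5)**2)**2 = (-155 + 0**2)**2 = (-155 + 0)**2 = (-155)**2 = 24025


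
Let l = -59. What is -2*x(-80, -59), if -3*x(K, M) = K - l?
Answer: -14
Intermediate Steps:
x(K, M) = -59/3 - K/3 (x(K, M) = -(K - 1*(-59))/3 = -(K + 59)/3 = -(59 + K)/3 = -59/3 - K/3)
-2*x(-80, -59) = -2*(-59/3 - 1/3*(-80)) = -2*(-59/3 + 80/3) = -2*7 = -14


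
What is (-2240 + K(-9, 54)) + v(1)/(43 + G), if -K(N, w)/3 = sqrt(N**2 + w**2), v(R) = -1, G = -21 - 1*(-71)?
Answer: -208321/93 - 27*sqrt(37) ≈ -2404.2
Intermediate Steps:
G = 50 (G = -21 + 71 = 50)
K(N, w) = -3*sqrt(N**2 + w**2)
(-2240 + K(-9, 54)) + v(1)/(43 + G) = (-2240 - 3*sqrt((-9)**2 + 54**2)) - 1/(43 + 50) = (-2240 - 3*sqrt(81 + 2916)) - 1/93 = (-2240 - 27*sqrt(37)) + (1/93)*(-1) = (-2240 - 27*sqrt(37)) - 1/93 = -208321/93 - 27*sqrt(37)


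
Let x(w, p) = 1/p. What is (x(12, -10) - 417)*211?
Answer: -880081/10 ≈ -88008.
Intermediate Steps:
(x(12, -10) - 417)*211 = (1/(-10) - 417)*211 = (-⅒ - 417)*211 = -4171/10*211 = -880081/10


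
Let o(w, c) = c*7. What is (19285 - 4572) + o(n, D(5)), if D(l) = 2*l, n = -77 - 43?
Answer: 14783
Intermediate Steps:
n = -120
o(w, c) = 7*c
(19285 - 4572) + o(n, D(5)) = (19285 - 4572) + 7*(2*5) = 14713 + 7*10 = 14713 + 70 = 14783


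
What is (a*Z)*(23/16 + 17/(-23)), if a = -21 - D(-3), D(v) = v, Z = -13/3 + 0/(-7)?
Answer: 10023/184 ≈ 54.473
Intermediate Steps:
Z = -13/3 (Z = -13*⅓ + 0*(-⅐) = -13/3 + 0 = -13/3 ≈ -4.3333)
a = -18 (a = -21 - 1*(-3) = -21 + 3 = -18)
(a*Z)*(23/16 + 17/(-23)) = (-18*(-13/3))*(23/16 + 17/(-23)) = 78*(23*(1/16) + 17*(-1/23)) = 78*(23/16 - 17/23) = 78*(257/368) = 10023/184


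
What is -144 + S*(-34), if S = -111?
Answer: 3630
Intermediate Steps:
-144 + S*(-34) = -144 - 111*(-34) = -144 + 3774 = 3630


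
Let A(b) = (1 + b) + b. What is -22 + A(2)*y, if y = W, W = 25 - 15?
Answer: 28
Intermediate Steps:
A(b) = 1 + 2*b
W = 10
y = 10
-22 + A(2)*y = -22 + (1 + 2*2)*10 = -22 + (1 + 4)*10 = -22 + 5*10 = -22 + 50 = 28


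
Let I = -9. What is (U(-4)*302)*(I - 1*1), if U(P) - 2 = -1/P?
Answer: -6795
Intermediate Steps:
U(P) = 2 - 1/P
(U(-4)*302)*(I - 1*1) = ((2 - 1/(-4))*302)*(-9 - 1*1) = ((2 - 1*(-1/4))*302)*(-9 - 1) = ((2 + 1/4)*302)*(-10) = ((9/4)*302)*(-10) = (1359/2)*(-10) = -6795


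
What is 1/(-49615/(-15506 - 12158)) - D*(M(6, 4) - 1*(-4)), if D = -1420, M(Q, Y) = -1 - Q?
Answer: -211332236/49615 ≈ -4259.4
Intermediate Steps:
1/(-49615/(-15506 - 12158)) - D*(M(6, 4) - 1*(-4)) = 1/(-49615/(-15506 - 12158)) - (-1420)*((-1 - 1*6) - 1*(-4)) = 1/(-49615/(-27664)) - (-1420)*((-1 - 6) + 4) = 1/(-49615*(-1/27664)) - (-1420)*(-7 + 4) = 1/(49615/27664) - (-1420)*(-3) = 27664/49615 - 1*4260 = 27664/49615 - 4260 = -211332236/49615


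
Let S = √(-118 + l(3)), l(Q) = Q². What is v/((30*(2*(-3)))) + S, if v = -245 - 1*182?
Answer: 427/180 + I*√109 ≈ 2.3722 + 10.44*I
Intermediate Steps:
v = -427 (v = -245 - 182 = -427)
S = I*√109 (S = √(-118 + 3²) = √(-118 + 9) = √(-109) = I*√109 ≈ 10.44*I)
v/((30*(2*(-3)))) + S = -427/(30*(2*(-3))) + I*√109 = -427/(30*(-6)) + I*√109 = -427/(-180) + I*√109 = -1/180*(-427) + I*√109 = 427/180 + I*√109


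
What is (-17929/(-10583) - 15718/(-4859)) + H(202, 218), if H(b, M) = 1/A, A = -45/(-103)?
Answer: 16702275316/2314025865 ≈ 7.2178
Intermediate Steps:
A = 45/103 (A = -45*(-1/103) = 45/103 ≈ 0.43689)
H(b, M) = 103/45 (H(b, M) = 1/(45/103) = 103/45)
(-17929/(-10583) - 15718/(-4859)) + H(202, 218) = (-17929/(-10583) - 15718/(-4859)) + 103/45 = (-17929*(-1/10583) - 15718*(-1/4859)) + 103/45 = (17929/10583 + 15718/4859) + 103/45 = 253460605/51422797 + 103/45 = 16702275316/2314025865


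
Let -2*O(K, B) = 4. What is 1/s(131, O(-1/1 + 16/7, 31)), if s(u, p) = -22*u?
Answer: -1/2882 ≈ -0.00034698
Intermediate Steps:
O(K, B) = -2 (O(K, B) = -½*4 = -2)
1/s(131, O(-1/1 + 16/7, 31)) = 1/(-22*131) = 1/(-2882) = -1/2882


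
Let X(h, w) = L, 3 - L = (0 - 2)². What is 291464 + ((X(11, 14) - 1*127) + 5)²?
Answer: 306593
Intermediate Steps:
L = -1 (L = 3 - (0 - 2)² = 3 - 1*(-2)² = 3 - 1*4 = 3 - 4 = -1)
X(h, w) = -1
291464 + ((X(11, 14) - 1*127) + 5)² = 291464 + ((-1 - 1*127) + 5)² = 291464 + ((-1 - 127) + 5)² = 291464 + (-128 + 5)² = 291464 + (-123)² = 291464 + 15129 = 306593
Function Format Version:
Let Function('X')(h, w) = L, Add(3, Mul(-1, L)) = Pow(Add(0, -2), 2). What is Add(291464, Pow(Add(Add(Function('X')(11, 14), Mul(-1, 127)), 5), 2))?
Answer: 306593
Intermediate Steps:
L = -1 (L = Add(3, Mul(-1, Pow(Add(0, -2), 2))) = Add(3, Mul(-1, Pow(-2, 2))) = Add(3, Mul(-1, 4)) = Add(3, -4) = -1)
Function('X')(h, w) = -1
Add(291464, Pow(Add(Add(Function('X')(11, 14), Mul(-1, 127)), 5), 2)) = Add(291464, Pow(Add(Add(-1, Mul(-1, 127)), 5), 2)) = Add(291464, Pow(Add(Add(-1, -127), 5), 2)) = Add(291464, Pow(Add(-128, 5), 2)) = Add(291464, Pow(-123, 2)) = Add(291464, 15129) = 306593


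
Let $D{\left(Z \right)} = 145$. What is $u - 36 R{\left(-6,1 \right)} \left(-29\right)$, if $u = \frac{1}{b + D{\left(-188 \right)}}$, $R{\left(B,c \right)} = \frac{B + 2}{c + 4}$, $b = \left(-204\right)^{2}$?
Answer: $- \frac{174393931}{208805} \approx -835.2$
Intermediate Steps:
$b = 41616$
$R{\left(B,c \right)} = \frac{2 + B}{4 + c}$
$u = \frac{1}{41761}$ ($u = \frac{1}{41616 + 145} = \frac{1}{41761} \approx 2.3946 \cdot 10^{-5}$)
$u - 36 R{\left(-6,1 \right)} \left(-29\right) = \frac{1}{41761} - 36 \frac{2 - 6}{4 + 1} \left(-29\right) = \frac{1}{41761} - 36 \cdot \frac{1}{5} \left(-4\right) \left(-29\right) = \frac{1}{41761} - 36 \left(- \frac{4}{5}\right) \left(-29\right) = \frac{1}{41761} - \left(- \frac{144}{5}\right) \left(-29\right) = \frac{1}{41761} - \frac{4176}{5} = - \frac{174393931}{208805}$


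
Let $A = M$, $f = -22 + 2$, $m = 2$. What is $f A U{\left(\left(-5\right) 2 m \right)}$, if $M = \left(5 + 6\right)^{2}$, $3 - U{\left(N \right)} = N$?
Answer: $-55660$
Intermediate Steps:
$U{\left(N \right)} = 3 - N$
$f = -20$
$M = 121$ ($M = 11^{2} = 121$)
$A = 121$
$f A U{\left(\left(-5\right) 2 m \right)} = \left(-20\right) 121 \left(3 - \left(-5\right) 2 \cdot 2\right) = - 2420 \left(3 - \left(-10\right) 2\right) = - 2420 \left(3 - -20\right) = - 2420 \left(3 + 20\right) = \left(-2420\right) 23 = -55660$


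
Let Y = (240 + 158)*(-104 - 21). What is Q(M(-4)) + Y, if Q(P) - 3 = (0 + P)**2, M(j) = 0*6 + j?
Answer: -49731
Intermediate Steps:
M(j) = j (M(j) = 0 + j = j)
Y = -49750 (Y = 398*(-125) = -49750)
Q(P) = 3 + P**2 (Q(P) = 3 + (0 + P)**2 = 3 + P**2)
Q(M(-4)) + Y = (3 + (-4)**2) - 49750 = (3 + 16) - 49750 = 19 - 49750 = -49731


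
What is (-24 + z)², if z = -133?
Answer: 24649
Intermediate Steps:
(-24 + z)² = (-24 - 133)² = (-157)² = 24649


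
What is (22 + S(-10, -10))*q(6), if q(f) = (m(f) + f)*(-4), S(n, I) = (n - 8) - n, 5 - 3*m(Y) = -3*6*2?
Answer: -3304/3 ≈ -1101.3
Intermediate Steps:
m(Y) = 41/3 (m(Y) = 5/3 - (-3*6)*2/3 = 5/3 - (-6)*2 = 5/3 - 1/3*(-36) = 5/3 + 12 = 41/3)
S(n, I) = -8 (S(n, I) = (-8 + n) - n = -8)
q(f) = -164/3 - 4*f (q(f) = (41/3 + f)*(-4) = -164/3 - 4*f)
(22 + S(-10, -10))*q(6) = (22 - 8)*(-164/3 - 4*6) = 14*(-164/3 - 24) = 14*(-236/3) = -3304/3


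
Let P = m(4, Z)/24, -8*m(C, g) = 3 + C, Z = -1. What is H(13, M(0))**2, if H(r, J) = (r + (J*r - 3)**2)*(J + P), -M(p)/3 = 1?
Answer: 1073277352081/36864 ≈ 2.9114e+7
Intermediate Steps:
M(p) = -3 (M(p) = -3*1 = -3)
m(C, g) = -3/8 - C/8 (m(C, g) = -(3 + C)/8 = -3/8 - C/8)
P = -7/192 (P = (-3/8 - 1/8*4)/24 = (-3/8 - 1/2)*(1/24) = -7/8*1/24 = -7/192 ≈ -0.036458)
H(r, J) = (-7/192 + J)*(r + (-3 + J*r)**2) (H(r, J) = (r + (J*r - 3)**2)*(J - 7/192) = (r + (-3 + J*r)**2)*(-7/192 + J) = (-7/192 + J)*(r + (-3 + J*r)**2))
H(13, M(0))**2 = (-7/192*13 - 7*(-3 - 3*13)**2/192 - 3*13 - 3*(-3 - 3*13)**2)**2 = (-91/192 - 7*(-3 - 39)**2/192 - 39 - 3*(-3 - 39)**2)**2 = (-91/192 - 7/192*(-42)**2 - 39 - 3*(-42)**2)**2 = (-91/192 - 7/192*1764 - 39 - 3*1764)**2 = (-91/192 - 1029/16 - 39 - 5292)**2 = (-1035991/192)**2 = 1073277352081/36864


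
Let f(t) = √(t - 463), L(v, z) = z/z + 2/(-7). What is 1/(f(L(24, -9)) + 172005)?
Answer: 1204035/207100043411 - 2*I*√5663/207100043411 ≈ 5.8138e-6 - 7.2673e-10*I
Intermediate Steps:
L(v, z) = 5/7 (L(v, z) = 1 + 2*(-⅐) = 1 - 2/7 = 5/7)
f(t) = √(-463 + t)
1/(f(L(24, -9)) + 172005) = 1/(√(-463 + 5/7) + 172005) = 1/(√(-3236/7) + 172005) = 1/(2*I*√5663/7 + 172005) = 1/(172005 + 2*I*√5663/7)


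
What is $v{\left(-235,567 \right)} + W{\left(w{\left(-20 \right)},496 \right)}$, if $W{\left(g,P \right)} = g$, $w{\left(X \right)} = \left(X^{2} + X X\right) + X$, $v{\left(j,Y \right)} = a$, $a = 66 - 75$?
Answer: $771$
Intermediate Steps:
$a = -9$ ($a = 66 - 75 = -9$)
$v{\left(j,Y \right)} = -9$
$w{\left(X \right)} = X + 2 X^{2}$ ($w{\left(X \right)} = \left(X^{2} + X^{2}\right) + X = 2 X^{2} + X = X + 2 X^{2}$)
$v{\left(-235,567 \right)} + W{\left(w{\left(-20 \right)},496 \right)} = -9 - 20 \left(1 + 2 \left(-20\right)\right) = -9 - 20 \left(1 - 40\right) = -9 - -780 = -9 + 780 = 771$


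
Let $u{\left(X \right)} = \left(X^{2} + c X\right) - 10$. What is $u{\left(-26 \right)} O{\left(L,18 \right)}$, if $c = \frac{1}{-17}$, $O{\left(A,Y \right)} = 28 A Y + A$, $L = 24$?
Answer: $\frac{137537760}{17} \approx 8.0905 \cdot 10^{6}$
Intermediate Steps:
$O{\left(A,Y \right)} = A + 28 A Y$ ($O{\left(A,Y \right)} = 28 A Y + A = A + 28 A Y$)
$c = - \frac{1}{17} \approx -0.058824$
$u{\left(X \right)} = -10 + X^{2} - \frac{X}{17}$ ($u{\left(X \right)} = \left(X^{2} - \frac{X}{17}\right) - 10 = -10 + X^{2} - \frac{X}{17}$)
$u{\left(-26 \right)} O{\left(L,18 \right)} = \left(-10 + \left(-26\right)^{2} - - \frac{26}{17}\right) 24 \left(1 + 28 \cdot 18\right) = \left(-10 + 676 + \frac{26}{17}\right) 24 \left(1 + 504\right) = \frac{11348 \cdot 24 \cdot 505}{17} = \frac{11348}{17} \cdot 12120 = \frac{137537760}{17}$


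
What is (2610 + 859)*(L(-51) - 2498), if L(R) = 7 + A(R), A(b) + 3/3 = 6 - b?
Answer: -8447015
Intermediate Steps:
A(b) = 5 - b (A(b) = -1 + (6 - b) = 5 - b)
L(R) = 12 - R (L(R) = 7 + (5 - R) = 12 - R)
(2610 + 859)*(L(-51) - 2498) = (2610 + 859)*((12 - 1*(-51)) - 2498) = 3469*((12 + 51) - 2498) = 3469*(63 - 2498) = 3469*(-2435) = -8447015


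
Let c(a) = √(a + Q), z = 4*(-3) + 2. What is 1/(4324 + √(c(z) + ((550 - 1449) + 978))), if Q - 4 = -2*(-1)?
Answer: 1/(4324 + √(79 + 2*I)) ≈ 0.00023079 - 6.0e-9*I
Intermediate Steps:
Q = 6 (Q = 4 - 2*(-1) = 4 + 2 = 6)
z = -10 (z = -12 + 2 = -10)
c(a) = √(6 + a) (c(a) = √(a + 6) = √(6 + a))
1/(4324 + √(c(z) + ((550 - 1449) + 978))) = 1/(4324 + √(√(6 - 10) + ((550 - 1449) + 978))) = 1/(4324 + √(√(-4) + (-899 + 978))) = 1/(4324 + √(2*I + 79)) = 1/(4324 + √(79 + 2*I))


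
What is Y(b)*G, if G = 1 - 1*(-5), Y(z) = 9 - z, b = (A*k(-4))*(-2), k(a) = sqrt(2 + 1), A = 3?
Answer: 54 + 36*sqrt(3) ≈ 116.35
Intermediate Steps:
k(a) = sqrt(3)
b = -6*sqrt(3) (b = (3*sqrt(3))*(-2) = -6*sqrt(3) ≈ -10.392)
G = 6 (G = 1 + 5 = 6)
Y(b)*G = (9 - (-6)*sqrt(3))*6 = (9 + 6*sqrt(3))*6 = 54 + 36*sqrt(3)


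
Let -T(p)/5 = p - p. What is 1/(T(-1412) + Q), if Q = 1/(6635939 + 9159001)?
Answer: 15794940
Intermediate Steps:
T(p) = 0 (T(p) = -5*(p - p) = -5*0 = 0)
Q = 1/15794940 ≈ 6.3311e-8
1/(T(-1412) + Q) = 1/(0 + 1/15794940) = 1/(1/15794940) = 15794940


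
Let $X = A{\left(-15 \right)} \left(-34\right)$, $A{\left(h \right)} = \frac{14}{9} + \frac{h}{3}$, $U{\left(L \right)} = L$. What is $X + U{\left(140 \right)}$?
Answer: $\frac{2314}{9} \approx 257.11$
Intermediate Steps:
$A{\left(h \right)} = \frac{14}{9} + \frac{h}{3}$ ($A{\left(h \right)} = 14 \cdot \frac{1}{9} + h \frac{1}{3} = \frac{14}{9} + \frac{h}{3}$)
$X = \frac{1054}{9}$ ($X = \left(\frac{14}{9} + \frac{1}{3} \left(-15\right)\right) \left(-34\right) = \left(\frac{14}{9} - 5\right) \left(-34\right) = \left(- \frac{31}{9}\right) \left(-34\right) = \frac{1054}{9} \approx 117.11$)
$X + U{\left(140 \right)} = \frac{1054}{9} + 140 = \frac{2314}{9}$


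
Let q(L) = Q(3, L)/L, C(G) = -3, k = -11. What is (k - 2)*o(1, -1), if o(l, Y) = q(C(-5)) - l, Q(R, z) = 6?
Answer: 39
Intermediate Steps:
q(L) = 6/L
o(l, Y) = -2 - l (o(l, Y) = 6/(-3) - l = 6*(-1/3) - l = -2 - l)
(k - 2)*o(1, -1) = (-11 - 2)*(-2 - 1*1) = -13*(-2 - 1) = -13*(-3) = 39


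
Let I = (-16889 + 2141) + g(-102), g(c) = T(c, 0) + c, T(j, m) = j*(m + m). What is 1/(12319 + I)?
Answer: -1/2531 ≈ -0.00039510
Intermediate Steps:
T(j, m) = 2*j*m (T(j, m) = j*(2*m) = 2*j*m)
g(c) = c (g(c) = 2*c*0 + c = 0 + c = c)
I = -14850 (I = (-16889 + 2141) - 102 = -14748 - 102 = -14850)
1/(12319 + I) = 1/(12319 - 14850) = 1/(-2531) = -1/2531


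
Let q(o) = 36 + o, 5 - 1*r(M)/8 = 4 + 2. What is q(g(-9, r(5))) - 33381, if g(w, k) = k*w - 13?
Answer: -33286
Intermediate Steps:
r(M) = -8 (r(M) = 40 - 8*(4 + 2) = 40 - 8*6 = 40 - 48 = -8)
g(w, k) = -13 + k*w
q(g(-9, r(5))) - 33381 = (36 + (-13 - 8*(-9))) - 33381 = (36 + (-13 + 72)) - 33381 = (36 + 59) - 33381 = 95 - 33381 = -33286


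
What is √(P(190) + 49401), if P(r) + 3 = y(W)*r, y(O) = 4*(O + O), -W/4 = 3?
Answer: 3*√3462 ≈ 176.52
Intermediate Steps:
W = -12 (W = -4*3 = -12)
y(O) = 8*O (y(O) = 4*(2*O) = 8*O)
P(r) = -3 - 96*r (P(r) = -3 + (8*(-12))*r = -3 - 96*r)
√(P(190) + 49401) = √((-3 - 96*190) + 49401) = √((-3 - 18240) + 49401) = √(-18243 + 49401) = √31158 = 3*√3462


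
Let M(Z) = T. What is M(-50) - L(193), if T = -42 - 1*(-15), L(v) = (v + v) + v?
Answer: -606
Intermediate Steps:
L(v) = 3*v (L(v) = 2*v + v = 3*v)
T = -27 (T = -42 + 15 = -27)
M(Z) = -27
M(-50) - L(193) = -27 - 3*193 = -27 - 1*579 = -27 - 579 = -606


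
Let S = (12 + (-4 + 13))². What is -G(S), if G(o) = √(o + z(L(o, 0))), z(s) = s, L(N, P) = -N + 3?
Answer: -√3 ≈ -1.7320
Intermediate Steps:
L(N, P) = 3 - N
S = 441 (S = (12 + 9)² = 21² = 441)
G(o) = √3 (G(o) = √(o + (3 - o)) = √3)
-G(S) = -√3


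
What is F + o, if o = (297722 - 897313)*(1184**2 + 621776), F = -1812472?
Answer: -1213353346984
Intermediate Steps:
o = -1213351534512 (o = -599591*(1401856 + 621776) = -599591*2023632 = -1213351534512)
F + o = -1812472 - 1213351534512 = -1213353346984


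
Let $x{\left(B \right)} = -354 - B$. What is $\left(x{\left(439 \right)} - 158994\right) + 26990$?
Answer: $-132797$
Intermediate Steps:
$\left(x{\left(439 \right)} - 158994\right) + 26990 = \left(\left(-354 - 439\right) - 158994\right) + 26990 = \left(-793 - 158994\right) + 26990 = -159787 + 26990 = -132797$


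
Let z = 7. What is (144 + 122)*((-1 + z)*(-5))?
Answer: -7980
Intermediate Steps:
(144 + 122)*((-1 + z)*(-5)) = (144 + 122)*((-1 + 7)*(-5)) = 266*(6*(-5)) = 266*(-30) = -7980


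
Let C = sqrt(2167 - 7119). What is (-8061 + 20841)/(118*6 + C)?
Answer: 1131030/63277 - 3195*I*sqrt(1238)/63277 ≈ 17.874 - 1.7766*I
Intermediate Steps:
C = 2*I*sqrt(1238) (C = sqrt(-4952) = 2*I*sqrt(1238) ≈ 70.37*I)
(-8061 + 20841)/(118*6 + C) = (-8061 + 20841)/(118*6 + 2*I*sqrt(1238)) = 12780/(708 + 2*I*sqrt(1238))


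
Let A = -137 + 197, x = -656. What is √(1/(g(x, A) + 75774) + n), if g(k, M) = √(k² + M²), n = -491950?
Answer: √(-74554038598 - 3935600*√27121)/(2*√(37887 + 2*√27121)) ≈ 701.39*I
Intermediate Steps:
A = 60
g(k, M) = √(M² + k²)
√(1/(g(x, A) + 75774) + n) = √(1/(√(60² + (-656)²) + 75774) - 491950) = √(1/(√(3600 + 430336) + 75774) - 491950) = √(1/(√433936 + 75774) - 491950) = √(1/(4*√27121 + 75774) - 491950) = √(1/(75774 + 4*√27121) - 491950) = √(-491950 + 1/(75774 + 4*√27121))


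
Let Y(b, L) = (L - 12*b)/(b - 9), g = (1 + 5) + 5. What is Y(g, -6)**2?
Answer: 4761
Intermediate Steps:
g = 11 (g = 6 + 5 = 11)
Y(b, L) = (L - 12*b)/(-9 + b)
Y(g, -6)**2 = ((-6 - 12*11)/(-9 + 11))**2 = ((-6 - 132)/2)**2 = ((1/2)*(-138))**2 = (-69)**2 = 4761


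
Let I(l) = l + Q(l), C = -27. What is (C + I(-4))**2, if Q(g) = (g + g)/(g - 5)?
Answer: 73441/81 ≈ 906.68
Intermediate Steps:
Q(g) = 2*g/(-5 + g) (Q(g) = (2*g)/(-5 + g) = 2*g/(-5 + g))
I(l) = l + 2*l/(-5 + l)
(C + I(-4))**2 = (-27 - 4*(-3 - 4)/(-5 - 4))**2 = (-27 - 4*(-7)/(-9))**2 = (-27 - 4*(-1/9)*(-7))**2 = (-27 - 28/9)**2 = (-271/9)**2 = 73441/81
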